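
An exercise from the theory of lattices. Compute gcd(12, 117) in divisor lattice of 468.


In a divisor lattice, meet = gcd (greatest common divisor).
By Euclidean algorithm or factoring: gcd(12,117) = 3


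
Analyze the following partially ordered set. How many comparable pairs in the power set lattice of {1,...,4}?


A comparable pair {a,b} has a < b or b < a in the order.
Count unordered pairs where one element is strictly below the other.
Examples: {{},{1}}, {{},{2}}, {{},{3}}, {{},{4}}, ...
Total comparable pairs: 65


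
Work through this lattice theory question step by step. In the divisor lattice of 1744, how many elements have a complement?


An element a is complemented if some b has a meet b = bottom, a join b = top.
a is complemented iff gcd(a, n/a)=1, i.e. a is a unitary divisor of 1744.
Complemented elements: 1, 16, 109, 1744
Count: 4


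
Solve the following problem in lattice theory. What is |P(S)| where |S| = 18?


Power set = 2^n.
2^18 = 262144


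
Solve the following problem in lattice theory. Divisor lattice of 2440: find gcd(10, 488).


In a divisor lattice, meet = gcd (greatest common divisor).
By Euclidean algorithm or factoring: gcd(10,488) = 2


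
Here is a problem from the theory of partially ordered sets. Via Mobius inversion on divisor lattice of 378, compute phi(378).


phi(n) = n * prod_{p|n} (1 - 1/p).
Prime divisors of 378: [2, 3, 7]
phi(378) = 378 * (1 - 1/2) * (1 - 1/3) * (1 - 1/7)
phi(378) = 108


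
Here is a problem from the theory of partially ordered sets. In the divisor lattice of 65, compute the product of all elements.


Divisors of 65: [1, 5, 13, 65]
Product = n^(d(n)/2) = 65^(4/2)
Product = 4225


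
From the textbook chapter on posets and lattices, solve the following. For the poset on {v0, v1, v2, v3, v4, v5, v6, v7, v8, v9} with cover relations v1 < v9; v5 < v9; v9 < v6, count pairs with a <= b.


The order relation is {(a,b) : a <= b}, reflexive so it includes (a,a).
Examples: (v0,v0), (v1,v1), (v1,v6), (v1,v9), (v2,v2), ...
Total ordered pairs: 15


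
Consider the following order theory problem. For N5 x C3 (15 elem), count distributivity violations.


Distributive law: a ^ (b v c) = (a ^ b) v (a ^ c).
Check all 15^3 = 3375 ordered triples (a,b,c).
  e.g. a=(b,0), b=(a,0), c=(c,0): lhs=(b,0) != rhs=(a,0)
  e.g. a=(b,0), b=(a,0), c=(c,1): lhs=(b,0) != rhs=(a,0)
Total violating triples: 54


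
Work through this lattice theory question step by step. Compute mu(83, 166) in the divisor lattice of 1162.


In a divisor lattice, mu(a,b) = mu(b/a) where mu is the classical Mobius function.
b/a = 166/83 = 2
Prime factorization of 2: primes [2]
2 is squarefree with 1 prime factor(s), so mu(2) = (-1)^1 = -1


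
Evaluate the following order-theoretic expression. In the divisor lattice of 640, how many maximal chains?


A maximal chain goes from the minimum element to a maximal element via cover relations.
Counting all min-to-max paths in the cover graph.
Total maximal chains: 8


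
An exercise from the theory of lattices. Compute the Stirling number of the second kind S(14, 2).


S(n,k) = k*S(n-1,k) + S(n-1,k-1).
S(13,2) = 4095, S(13,1) = 1
S(14,2) = 2*4095 + 1 = 8190 + 1
S(14,2) = 8191


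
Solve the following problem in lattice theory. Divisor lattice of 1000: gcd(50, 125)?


Meet=gcd.
gcd(50,125)=25


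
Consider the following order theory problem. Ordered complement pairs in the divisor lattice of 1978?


Complement pair (a,b): a meet b = bottom, a join b = top.
Here: gcd(a,b)=1 and lcm(a,b)=1978, i.e. a*b=1978 with a,b coprime.
Pairs found: (1,1978), (2,989), (23,86), (43,46), ... (4 more)
Total ordered pairs: 8


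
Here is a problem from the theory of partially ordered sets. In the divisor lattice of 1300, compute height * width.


Height = length of longest chain minus 1; width = size of largest antichain.
A maximum chain: 1 | 13 | 65 | 325 | 650 | 1300  (height 5).
A maximum antichain: {4, 10, 25, 26, 65}  (width 5).
Product = 5 * 5 = 25


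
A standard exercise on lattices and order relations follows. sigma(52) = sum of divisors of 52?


sigma(n) = sum of divisors.
Divisors of 52: [1, 2, 4, 13, 26, 52]
Sum = 98


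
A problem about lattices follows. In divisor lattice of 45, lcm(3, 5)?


Join=lcm.
gcd(3,5)=1
lcm=15


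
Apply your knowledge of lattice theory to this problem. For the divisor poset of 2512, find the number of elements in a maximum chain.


A chain is a totally ordered subset; we count the number of elements in a maximum chain.
Compute, for each element x, the size of the longest chain ending at x:
  1: 1
  2: 2
  157: 2
  4: 3
  8: 4
  314: 3
  ...
A maximum chain: 1 < 2 < 4 < 8 < 16 < 2512
Number of elements in the longest chain: 6


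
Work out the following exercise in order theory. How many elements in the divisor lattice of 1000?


Divisors of 1000: [1, 2, 4, 5, 8, 10, 20, 25, 40, 50, 100, 125, 200, 250, 500, 1000]
Count: 16


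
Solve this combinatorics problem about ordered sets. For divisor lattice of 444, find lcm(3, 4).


In a divisor lattice, join = lcm (least common multiple).
Compute lcm iteratively: start with first element, then lcm(current, next).
Elements: [3, 4]
lcm(3,4) = 12
Final lcm = 12


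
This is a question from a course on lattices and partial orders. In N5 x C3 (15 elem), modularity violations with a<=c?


Modular law: if a <= c then a v (b ^ c) = (a v b) ^ c.
Check all triples (a,b,c) with a <= c among 15 elements.
  e.g. a=(a,0), b=(c,0), c=(b,0): lhs=(a,0) != rhs=(b,0)
  e.g. a=(a,0), b=(c,1), c=(b,0): lhs=(a,0) != rhs=(b,0)
Total violating triples: 18


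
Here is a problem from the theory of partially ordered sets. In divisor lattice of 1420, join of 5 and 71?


In a divisor lattice, join = lcm (least common multiple).
gcd(5,71) = 1
lcm(5,71) = 5*71/gcd = 355/1 = 355


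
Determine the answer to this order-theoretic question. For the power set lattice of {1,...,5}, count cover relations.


A cover relation a -< b holds when a < b with no c strictly between.
Cover relations:
  {} -< {1}
  {} -< {2}
  {} -< {3}
  {} -< {4}
  {} -< {5}
  {1} -< {1,2}
  {1} -< {1,3}
  {1} -< {1,4}
  ...72 more
Total: 80


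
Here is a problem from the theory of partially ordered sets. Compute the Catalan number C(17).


C(n) = C(2n, n) / (n+1).
C(34, 17) = 2333606220
C(17) = 2333606220 / 18 = 129644790


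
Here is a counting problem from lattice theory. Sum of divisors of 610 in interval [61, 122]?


Interval [61,122] in divisors of 610: [61, 122]
Sum = 183


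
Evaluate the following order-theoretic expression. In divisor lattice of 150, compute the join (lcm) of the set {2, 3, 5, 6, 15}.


In a divisor lattice, join = lcm (least common multiple).
Compute lcm iteratively: start with first element, then lcm(current, next).
Elements: [2, 3, 5, 6, 15]
lcm(2,3) = 6
lcm(6,5) = 30
lcm(30,6) = 30
lcm(30,15) = 30
Final lcm = 30


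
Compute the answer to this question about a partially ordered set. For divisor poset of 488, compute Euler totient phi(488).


phi(n) = n * prod_{p|n} (1 - 1/p).
Prime divisors of 488: [2, 61]
phi(488) = 488 * (1 - 1/2) * (1 - 1/61)
phi(488) = 240


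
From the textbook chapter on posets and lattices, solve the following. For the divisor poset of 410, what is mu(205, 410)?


In a divisor lattice, mu(a,b) = mu(b/a) where mu is the classical Mobius function.
b/a = 410/205 = 2
Prime factorization of 2: primes [2]
2 is squarefree with 1 prime factor(s), so mu(2) = (-1)^1 = -1


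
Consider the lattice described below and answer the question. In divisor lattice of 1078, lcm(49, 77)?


Join=lcm.
gcd(49,77)=7
lcm=539


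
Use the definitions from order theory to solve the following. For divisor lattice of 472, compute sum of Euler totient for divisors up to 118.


Divisors of 472 up to 118: [1, 2, 4, 8, 59, 118]
phi values: [1, 1, 2, 4, 58, 58]
Sum = 124


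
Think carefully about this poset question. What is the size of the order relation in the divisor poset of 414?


The order relation is {(a,b) : a <= b}, reflexive so it includes (a,a).
Examples: (1,1), (1,138), (1,18), (1,2), (1,207), ...
Total ordered pairs: 54


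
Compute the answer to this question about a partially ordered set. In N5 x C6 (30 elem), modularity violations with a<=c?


Modular law: if a <= c then a v (b ^ c) = (a v b) ^ c.
Check all triples (a,b,c) with a <= c among 30 elements.
  e.g. a=(a,0), b=(c,0), c=(b,0): lhs=(a,0) != rhs=(b,0)
  e.g. a=(a,0), b=(c,1), c=(b,0): lhs=(a,0) != rhs=(b,0)
Total violating triples: 126


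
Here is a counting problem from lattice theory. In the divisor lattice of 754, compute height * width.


Height = length of longest chain minus 1; width = size of largest antichain.
A maximum chain: 1 | 29 | 377 | 754  (height 3).
A maximum antichain: {2, 13, 29}  (width 3).
Product = 3 * 3 = 9


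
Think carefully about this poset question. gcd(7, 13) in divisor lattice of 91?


Meet=gcd.
gcd(7,13)=1


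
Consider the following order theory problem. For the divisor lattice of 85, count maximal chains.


A maximal chain goes from the minimum element to a maximal element via cover relations.
Counting all min-to-max paths in the cover graph.
Total maximal chains: 2


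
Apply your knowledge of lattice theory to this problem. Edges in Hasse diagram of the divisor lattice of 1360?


A cover relation a -< b holds when a < b with no c strictly between.
Cover relations:
  1 -< 2
  1 -< 5
  1 -< 17
  2 -< 4
  2 -< 10
  2 -< 34
  4 -< 8
  4 -< 20
  ...28 more
Total: 36


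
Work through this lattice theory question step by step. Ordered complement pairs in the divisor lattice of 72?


Complement pair (a,b): a meet b = bottom, a join b = top.
Here: gcd(a,b)=1 and lcm(a,b)=72, i.e. a*b=72 with a,b coprime.
Pairs found: (1,72), (8,9), (9,8), (72,1)
Total ordered pairs: 4


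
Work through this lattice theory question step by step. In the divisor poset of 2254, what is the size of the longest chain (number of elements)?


A chain is a totally ordered subset; we count the number of elements in a maximum chain.
Compute, for each element x, the size of the longest chain ending at x:
  1: 1
  2: 2
  7: 2
  23: 2
  49: 3
  14: 3
  ...
A maximum chain: 1 < 2 < 14 < 98 < 2254
Number of elements in the longest chain: 5


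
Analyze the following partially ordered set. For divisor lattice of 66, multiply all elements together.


Divisors of 66: [1, 2, 3, 6, 11, 22, 33, 66]
Product = n^(d(n)/2) = 66^(8/2)
Product = 18974736


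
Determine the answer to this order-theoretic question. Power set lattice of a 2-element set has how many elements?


Power set = 2^n.
2^2 = 4


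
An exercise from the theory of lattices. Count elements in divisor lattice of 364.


Divisors of 364: [1, 2, 4, 7, 13, 14, 26, 28, 52, 91, 182, 364]
Count: 12


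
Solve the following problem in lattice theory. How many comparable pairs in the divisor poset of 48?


A comparable pair {a,b} has a < b or b < a in the order.
Count unordered pairs where one element is strictly below the other.
Examples: {1,2}, {1,3}, {1,4}, {1,6}, ...
Total comparable pairs: 35


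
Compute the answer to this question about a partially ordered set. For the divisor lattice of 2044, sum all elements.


sigma(n) = sum of divisors.
Divisors of 2044: [1, 2, 4, 7, 14, 28, 73, 146, 292, 511, 1022, 2044]
Sum = 4144


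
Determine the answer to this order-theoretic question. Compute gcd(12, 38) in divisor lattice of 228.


In a divisor lattice, meet = gcd (greatest common divisor).
By Euclidean algorithm or factoring: gcd(12,38) = 2


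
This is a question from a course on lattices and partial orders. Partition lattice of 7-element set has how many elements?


B(n) = number of set partitions of an n-element set.
B(n) satisfies the recurrence: B(n+1) = sum_k C(n,k)*B(k).
B(7) = 877


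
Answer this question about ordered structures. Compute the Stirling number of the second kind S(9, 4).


S(n,k) = k*S(n-1,k) + S(n-1,k-1).
S(8,4) = 1701, S(8,3) = 966
S(9,4) = 4*1701 + 966 = 6804 + 966
S(9,4) = 7770


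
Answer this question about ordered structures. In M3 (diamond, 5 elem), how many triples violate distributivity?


Distributive law: a ^ (b v c) = (a ^ b) v (a ^ c).
Check all 5^3 = 125 ordered triples (a,b,c).
  e.g. a=a1, b=a2, c=a3: lhs=a1 != rhs=0
  e.g. a=a1, b=a3, c=a2: lhs=a1 != rhs=0
Total violating triples: 6


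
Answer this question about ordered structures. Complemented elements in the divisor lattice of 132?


An element a is complemented if some b has a meet b = bottom, a join b = top.
a is complemented iff gcd(a, n/a)=1, i.e. a is a unitary divisor of 132.
Complemented elements: 1, 3, 4, 11, 12, 33, ... (2 more)
Count: 8


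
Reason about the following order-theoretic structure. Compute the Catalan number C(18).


C(n) = C(2n, n) / (n+1).
C(36, 18) = 9075135300
C(18) = 9075135300 / 19 = 477638700


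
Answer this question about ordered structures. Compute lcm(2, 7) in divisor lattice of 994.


In a divisor lattice, join = lcm (least common multiple).
gcd(2,7) = 1
lcm(2,7) = 2*7/gcd = 14/1 = 14


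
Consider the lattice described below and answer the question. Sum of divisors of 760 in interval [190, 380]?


Interval [190,380] in divisors of 760: [190, 380]
Sum = 570


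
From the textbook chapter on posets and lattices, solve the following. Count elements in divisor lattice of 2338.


Divisors of 2338: [1, 2, 7, 14, 167, 334, 1169, 2338]
Count: 8


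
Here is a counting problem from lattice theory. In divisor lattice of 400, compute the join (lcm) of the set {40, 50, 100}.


In a divisor lattice, join = lcm (least common multiple).
Compute lcm iteratively: start with first element, then lcm(current, next).
Elements: [40, 50, 100]
lcm(40,50) = 200
lcm(200,100) = 200
Final lcm = 200


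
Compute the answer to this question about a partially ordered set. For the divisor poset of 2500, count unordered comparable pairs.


A comparable pair {a,b} has a < b or b < a in the order.
Count unordered pairs where one element is strictly below the other.
Examples: {1,2}, {1,4}, {1,5}, {1,10}, ...
Total comparable pairs: 75


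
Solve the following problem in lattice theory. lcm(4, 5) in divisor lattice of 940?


Join=lcm.
gcd(4,5)=1
lcm=20


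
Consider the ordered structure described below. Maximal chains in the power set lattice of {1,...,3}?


A maximal chain goes from the minimum element to a maximal element via cover relations.
Counting all min-to-max paths in the cover graph.
Total maximal chains: 6


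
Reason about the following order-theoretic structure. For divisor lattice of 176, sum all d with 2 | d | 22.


Interval [2,22] in divisors of 176: [2, 22]
Sum = 24


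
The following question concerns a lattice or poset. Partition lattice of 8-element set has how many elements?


B(n) = number of set partitions of an n-element set.
B(n) satisfies the recurrence: B(n+1) = sum_k C(n,k)*B(k).
B(8) = 4140


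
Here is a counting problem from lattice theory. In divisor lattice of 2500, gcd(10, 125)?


Meet=gcd.
gcd(10,125)=5


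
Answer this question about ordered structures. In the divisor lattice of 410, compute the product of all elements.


Divisors of 410: [1, 2, 5, 10, 41, 82, 205, 410]
Product = n^(d(n)/2) = 410^(8/2)
Product = 28257610000


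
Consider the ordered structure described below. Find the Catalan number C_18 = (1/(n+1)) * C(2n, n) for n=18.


C(n) = C(2n, n) / (n+1).
C(36, 18) = 9075135300
C(18) = 9075135300 / 19 = 477638700


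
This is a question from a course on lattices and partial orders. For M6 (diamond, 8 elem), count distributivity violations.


Distributive law: a ^ (b v c) = (a ^ b) v (a ^ c).
Check all 8^3 = 512 ordered triples (a,b,c).
  e.g. a=a1, b=a2, c=a3: lhs=a1 != rhs=0
  e.g. a=a1, b=a2, c=a4: lhs=a1 != rhs=0
Total violating triples: 120


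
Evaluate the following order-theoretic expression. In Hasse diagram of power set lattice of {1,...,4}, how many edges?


A cover relation a -< b holds when a < b with no c strictly between.
Cover relations:
  {} -< {1}
  {} -< {2}
  {} -< {3}
  {} -< {4}
  {1} -< {1,2}
  {1} -< {1,3}
  {1} -< {1,4}
  {2} -< {1,2}
  ...24 more
Total: 32


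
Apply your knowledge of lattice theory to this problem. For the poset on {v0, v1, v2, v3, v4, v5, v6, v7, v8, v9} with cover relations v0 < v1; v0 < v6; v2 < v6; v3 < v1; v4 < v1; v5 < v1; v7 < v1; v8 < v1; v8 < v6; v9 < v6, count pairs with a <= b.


The order relation is {(a,b) : a <= b}, reflexive so it includes (a,a).
Examples: (v0,v0), (v0,v1), (v0,v6), (v1,v1), (v2,v2), ...
Total ordered pairs: 20


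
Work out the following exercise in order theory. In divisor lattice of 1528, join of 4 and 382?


In a divisor lattice, join = lcm (least common multiple).
gcd(4,382) = 2
lcm(4,382) = 4*382/gcd = 1528/2 = 764


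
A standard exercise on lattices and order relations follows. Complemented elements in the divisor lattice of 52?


An element a is complemented if some b has a meet b = bottom, a join b = top.
a is complemented iff gcd(a, n/a)=1, i.e. a is a unitary divisor of 52.
Complemented elements: 1, 4, 13, 52
Count: 4


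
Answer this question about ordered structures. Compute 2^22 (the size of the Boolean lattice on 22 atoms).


Power set = 2^n.
2^22 = 4194304


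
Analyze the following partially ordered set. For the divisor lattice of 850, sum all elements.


sigma(n) = sum of divisors.
Divisors of 850: [1, 2, 5, 10, 17, 25, 34, 50, 85, 170, 425, 850]
Sum = 1674


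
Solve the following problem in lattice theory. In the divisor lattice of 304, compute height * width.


Height = length of longest chain minus 1; width = size of largest antichain.
A maximum chain: 1 | 19 | 38 | 76 | 152 | 304  (height 5).
A maximum antichain: {2, 19}  (width 2).
Product = 5 * 2 = 10


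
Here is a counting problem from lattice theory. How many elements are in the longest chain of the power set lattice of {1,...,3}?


A chain is a totally ordered subset; we count the number of elements in a maximum chain.
Compute, for each element x, the size of the longest chain ending at x:
  {}: 1
  {1}: 2
  {2}: 2
  {3}: 2
  {1,2}: 3
  {1,3}: 3
  ...
A maximum chain: {} < {1} < {1,2} < {1,2,3}
Number of elements in the longest chain: 4


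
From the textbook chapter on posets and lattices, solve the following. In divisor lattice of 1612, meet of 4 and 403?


In a divisor lattice, meet = gcd (greatest common divisor).
By Euclidean algorithm or factoring: gcd(4,403) = 1


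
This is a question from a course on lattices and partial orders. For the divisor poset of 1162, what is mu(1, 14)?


In a divisor lattice, mu(a,b) = mu(b/a) where mu is the classical Mobius function.
b/a = 14/1 = 14
Prime factorization of 14: primes [2, 7]
14 is squarefree with 2 prime factor(s), so mu(14) = (-1)^2 = 1


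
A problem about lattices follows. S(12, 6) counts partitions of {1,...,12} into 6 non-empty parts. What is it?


S(n,k) = k*S(n-1,k) + S(n-1,k-1).
S(11,6) = 179487, S(11,5) = 246730
S(12,6) = 6*179487 + 246730 = 1076922 + 246730
S(12,6) = 1323652


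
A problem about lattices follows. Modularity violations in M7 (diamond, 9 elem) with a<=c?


Modular law: if a <= c then a v (b ^ c) = (a v b) ^ c.
Check all triples (a,b,c) with a <= c among 9 elements.
This lattice is modular (diamonds M_m and their chain-products are modular).
Total violating triples: 0


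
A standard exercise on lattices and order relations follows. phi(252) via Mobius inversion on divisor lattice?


phi(n) = n * prod_{p|n} (1 - 1/p).
Prime divisors of 252: [2, 3, 7]
phi(252) = 252 * (1 - 1/2) * (1 - 1/3) * (1 - 1/7)
phi(252) = 72


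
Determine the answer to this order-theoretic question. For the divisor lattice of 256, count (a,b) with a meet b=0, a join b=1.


Complement pair (a,b): a meet b = bottom, a join b = top.
Here: gcd(a,b)=1 and lcm(a,b)=256, i.e. a*b=256 with a,b coprime.
Pairs found: (1,256), (256,1)
Total ordered pairs: 2


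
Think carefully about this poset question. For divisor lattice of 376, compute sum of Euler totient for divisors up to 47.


Divisors of 376 up to 47: [1, 2, 4, 8, 47]
phi values: [1, 1, 2, 4, 46]
Sum = 54


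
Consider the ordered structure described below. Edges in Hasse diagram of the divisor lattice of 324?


A cover relation a -< b holds when a < b with no c strictly between.
Cover relations:
  1 -< 2
  1 -< 3
  2 -< 4
  2 -< 6
  3 -< 6
  3 -< 9
  4 -< 12
  6 -< 12
  ...14 more
Total: 22


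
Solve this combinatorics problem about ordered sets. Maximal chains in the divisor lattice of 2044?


A maximal chain goes from the minimum element to a maximal element via cover relations.
Counting all min-to-max paths in the cover graph.
Total maximal chains: 12


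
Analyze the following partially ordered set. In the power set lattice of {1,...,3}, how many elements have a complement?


An element a is complemented if some b has a meet b = bottom, a join b = top.
every subset A has complement S\A, so all elements are complemented.
Complemented elements: {}, {1}, {2}, {3}, {1,2}, {1,3}, ... (2 more)
Count: 8


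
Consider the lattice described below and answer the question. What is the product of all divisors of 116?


Divisors of 116: [1, 2, 4, 29, 58, 116]
Product = n^(d(n)/2) = 116^(6/2)
Product = 1560896


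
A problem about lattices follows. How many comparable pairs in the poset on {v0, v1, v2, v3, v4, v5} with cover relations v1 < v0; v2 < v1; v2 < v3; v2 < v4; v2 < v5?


A comparable pair {a,b} has a < b or b < a in the order.
Count unordered pairs where one element is strictly below the other.
Examples: {v0,v1}, {v0,v2}, {v1,v2}, {v2,v3}, ...
Total comparable pairs: 6


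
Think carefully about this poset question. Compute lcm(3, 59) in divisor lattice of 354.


In a divisor lattice, join = lcm (least common multiple).
gcd(3,59) = 1
lcm(3,59) = 3*59/gcd = 177/1 = 177


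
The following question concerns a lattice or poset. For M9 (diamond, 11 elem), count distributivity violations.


Distributive law: a ^ (b v c) = (a ^ b) v (a ^ c).
Check all 11^3 = 1331 ordered triples (a,b,c).
  e.g. a=a1, b=a2, c=a3: lhs=a1 != rhs=0
  e.g. a=a1, b=a2, c=a4: lhs=a1 != rhs=0
Total violating triples: 504


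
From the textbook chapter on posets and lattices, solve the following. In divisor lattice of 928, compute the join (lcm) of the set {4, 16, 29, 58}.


In a divisor lattice, join = lcm (least common multiple).
Compute lcm iteratively: start with first element, then lcm(current, next).
Elements: [4, 16, 29, 58]
lcm(4,16) = 16
lcm(16,29) = 464
lcm(464,58) = 464
Final lcm = 464


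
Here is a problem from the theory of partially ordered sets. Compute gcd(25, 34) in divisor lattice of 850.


In a divisor lattice, meet = gcd (greatest common divisor).
By Euclidean algorithm or factoring: gcd(25,34) = 1


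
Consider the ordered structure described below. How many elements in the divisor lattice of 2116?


Divisors of 2116: [1, 2, 4, 23, 46, 92, 529, 1058, 2116]
Count: 9


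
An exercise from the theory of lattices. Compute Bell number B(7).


B(n) = number of set partitions of an n-element set.
B(n) satisfies the recurrence: B(n+1) = sum_k C(n,k)*B(k).
B(7) = 877


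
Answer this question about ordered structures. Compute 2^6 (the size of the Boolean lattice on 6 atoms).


Power set = 2^n.
2^6 = 64


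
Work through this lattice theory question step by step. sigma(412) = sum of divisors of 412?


sigma(n) = sum of divisors.
Divisors of 412: [1, 2, 4, 103, 206, 412]
Sum = 728


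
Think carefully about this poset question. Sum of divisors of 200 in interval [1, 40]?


Interval [1,40] in divisors of 200: [1, 2, 4, 5, 8, 10, 20, 40]
Sum = 90


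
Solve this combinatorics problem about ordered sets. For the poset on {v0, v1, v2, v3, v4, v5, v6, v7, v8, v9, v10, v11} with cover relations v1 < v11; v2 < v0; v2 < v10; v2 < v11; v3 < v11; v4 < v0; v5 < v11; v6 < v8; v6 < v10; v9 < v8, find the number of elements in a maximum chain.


A chain is a totally ordered subset; we count the number of elements in a maximum chain.
Compute, for each element x, the size of the longest chain ending at x:
  v1: 1
  v2: 1
  v3: 1
  v4: 1
  v5: 1
  v6: 1
  ...
A maximum chain: v2 < v0
Number of elements in the longest chain: 2


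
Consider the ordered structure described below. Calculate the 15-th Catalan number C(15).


C(n) = C(2n, n) / (n+1).
C(30, 15) = 155117520
C(15) = 155117520 / 16 = 9694845


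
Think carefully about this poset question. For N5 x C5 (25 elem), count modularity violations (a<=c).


Modular law: if a <= c then a v (b ^ c) = (a v b) ^ c.
Check all triples (a,b,c) with a <= c among 25 elements.
  e.g. a=(a,0), b=(c,0), c=(b,0): lhs=(a,0) != rhs=(b,0)
  e.g. a=(a,0), b=(c,1), c=(b,0): lhs=(a,0) != rhs=(b,0)
Total violating triples: 75


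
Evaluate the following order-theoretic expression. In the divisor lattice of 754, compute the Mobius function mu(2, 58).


In a divisor lattice, mu(a,b) = mu(b/a) where mu is the classical Mobius function.
b/a = 58/2 = 29
Prime factorization of 29: primes [29]
29 is squarefree with 1 prime factor(s), so mu(29) = (-1)^1 = -1


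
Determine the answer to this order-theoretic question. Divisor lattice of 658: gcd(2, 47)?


Meet=gcd.
gcd(2,47)=1


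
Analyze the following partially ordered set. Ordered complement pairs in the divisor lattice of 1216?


Complement pair (a,b): a meet b = bottom, a join b = top.
Here: gcd(a,b)=1 and lcm(a,b)=1216, i.e. a*b=1216 with a,b coprime.
Pairs found: (1,1216), (19,64), (64,19), (1216,1)
Total ordered pairs: 4


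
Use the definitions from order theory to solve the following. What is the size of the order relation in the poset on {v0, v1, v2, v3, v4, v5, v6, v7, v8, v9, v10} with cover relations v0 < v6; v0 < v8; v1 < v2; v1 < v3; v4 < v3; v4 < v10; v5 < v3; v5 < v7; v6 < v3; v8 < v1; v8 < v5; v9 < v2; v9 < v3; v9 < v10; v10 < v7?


The order relation is {(a,b) : a <= b}, reflexive so it includes (a,a).
Examples: (v0,v0), (v0,v1), (v0,v2), (v0,v3), (v0,v5), ...
Total ordered pairs: 36


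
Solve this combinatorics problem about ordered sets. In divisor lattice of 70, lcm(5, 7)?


Join=lcm.
gcd(5,7)=1
lcm=35


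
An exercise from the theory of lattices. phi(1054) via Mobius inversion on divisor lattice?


phi(n) = n * prod_{p|n} (1 - 1/p).
Prime divisors of 1054: [2, 17, 31]
phi(1054) = 1054 * (1 - 1/2) * (1 - 1/17) * (1 - 1/31)
phi(1054) = 480


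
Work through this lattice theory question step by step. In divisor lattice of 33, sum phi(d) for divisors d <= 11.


Divisors of 33 up to 11: [1, 3, 11]
phi values: [1, 2, 10]
Sum = 13


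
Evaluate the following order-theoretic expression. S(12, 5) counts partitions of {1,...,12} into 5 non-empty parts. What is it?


S(n,k) = k*S(n-1,k) + S(n-1,k-1).
S(11,5) = 246730, S(11,4) = 145750
S(12,5) = 5*246730 + 145750 = 1233650 + 145750
S(12,5) = 1379400


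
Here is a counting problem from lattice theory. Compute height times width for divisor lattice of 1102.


Height = length of longest chain minus 1; width = size of largest antichain.
A maximum chain: 1 | 29 | 551 | 1102  (height 3).
A maximum antichain: {2, 19, 29}  (width 3).
Product = 3 * 3 = 9


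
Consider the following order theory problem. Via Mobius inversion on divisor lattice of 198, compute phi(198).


phi(n) = n * prod_{p|n} (1 - 1/p).
Prime divisors of 198: [2, 3, 11]
phi(198) = 198 * (1 - 1/2) * (1 - 1/3) * (1 - 1/11)
phi(198) = 60


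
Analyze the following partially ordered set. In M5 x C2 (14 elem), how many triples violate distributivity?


Distributive law: a ^ (b v c) = (a ^ b) v (a ^ c).
Check all 14^3 = 2744 ordered triples (a,b,c).
  e.g. a=(a1,0), b=(a2,0), c=(a3,0): lhs=(a1,0) != rhs=(0,0)
  e.g. a=(a1,0), b=(a2,0), c=(a3,1): lhs=(a1,0) != rhs=(0,0)
Total violating triples: 480


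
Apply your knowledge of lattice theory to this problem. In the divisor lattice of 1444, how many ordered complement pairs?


Complement pair (a,b): a meet b = bottom, a join b = top.
Here: gcd(a,b)=1 and lcm(a,b)=1444, i.e. a*b=1444 with a,b coprime.
Pairs found: (1,1444), (4,361), (361,4), (1444,1)
Total ordered pairs: 4


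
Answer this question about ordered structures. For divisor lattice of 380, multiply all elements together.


Divisors of 380: [1, 2, 4, 5, 10, 19, 20, 38, 76, 95, 190, 380]
Product = n^(d(n)/2) = 380^(12/2)
Product = 3010936384000000


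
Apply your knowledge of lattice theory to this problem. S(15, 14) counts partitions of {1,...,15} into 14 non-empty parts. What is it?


S(n,k) = k*S(n-1,k) + S(n-1,k-1).
S(14,14) = 1, S(14,13) = 91
S(15,14) = 14*1 + 91 = 14 + 91
S(15,14) = 105


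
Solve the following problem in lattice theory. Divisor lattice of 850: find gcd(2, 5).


In a divisor lattice, meet = gcd (greatest common divisor).
By Euclidean algorithm or factoring: gcd(2,5) = 1


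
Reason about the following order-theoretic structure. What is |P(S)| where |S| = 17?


Power set = 2^n.
2^17 = 131072


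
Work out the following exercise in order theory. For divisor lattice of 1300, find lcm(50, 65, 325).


In a divisor lattice, join = lcm (least common multiple).
Compute lcm iteratively: start with first element, then lcm(current, next).
Elements: [50, 65, 325]
lcm(50,65) = 650
lcm(650,325) = 650
Final lcm = 650


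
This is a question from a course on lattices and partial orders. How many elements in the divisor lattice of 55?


Divisors of 55: [1, 5, 11, 55]
Count: 4


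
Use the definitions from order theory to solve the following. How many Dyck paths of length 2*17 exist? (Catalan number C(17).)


C(n) = C(2n, n) / (n+1).
C(34, 17) = 2333606220
C(17) = 2333606220 / 18 = 129644790


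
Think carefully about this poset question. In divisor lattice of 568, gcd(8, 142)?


Meet=gcd.
gcd(8,142)=2


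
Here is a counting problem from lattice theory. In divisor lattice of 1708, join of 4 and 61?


In a divisor lattice, join = lcm (least common multiple).
gcd(4,61) = 1
lcm(4,61) = 4*61/gcd = 244/1 = 244


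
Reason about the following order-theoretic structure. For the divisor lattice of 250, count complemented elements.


An element a is complemented if some b has a meet b = bottom, a join b = top.
a is complemented iff gcd(a, n/a)=1, i.e. a is a unitary divisor of 250.
Complemented elements: 1, 2, 125, 250
Count: 4


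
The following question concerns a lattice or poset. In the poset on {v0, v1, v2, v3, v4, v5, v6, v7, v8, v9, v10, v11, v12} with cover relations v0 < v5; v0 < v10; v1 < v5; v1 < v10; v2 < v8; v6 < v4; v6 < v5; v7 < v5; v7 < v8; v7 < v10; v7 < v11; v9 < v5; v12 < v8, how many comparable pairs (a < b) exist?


A comparable pair {a,b} has a < b or b < a in the order.
Count unordered pairs where one element is strictly below the other.
Examples: {v0,v5}, {v0,v10}, {v1,v5}, {v1,v10}, ...
Total comparable pairs: 13


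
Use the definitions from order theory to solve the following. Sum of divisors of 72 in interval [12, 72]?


Interval [12,72] in divisors of 72: [12, 24, 36, 72]
Sum = 144


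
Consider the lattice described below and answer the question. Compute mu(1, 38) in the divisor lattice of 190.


In a divisor lattice, mu(a,b) = mu(b/a) where mu is the classical Mobius function.
b/a = 38/1 = 38
Prime factorization of 38: primes [2, 19]
38 is squarefree with 2 prime factor(s), so mu(38) = (-1)^2 = 1


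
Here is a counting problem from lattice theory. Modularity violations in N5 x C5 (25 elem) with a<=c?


Modular law: if a <= c then a v (b ^ c) = (a v b) ^ c.
Check all triples (a,b,c) with a <= c among 25 elements.
  e.g. a=(a,0), b=(c,0), c=(b,0): lhs=(a,0) != rhs=(b,0)
  e.g. a=(a,0), b=(c,1), c=(b,0): lhs=(a,0) != rhs=(b,0)
Total violating triples: 75


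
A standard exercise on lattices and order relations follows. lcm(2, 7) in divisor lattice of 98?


Join=lcm.
gcd(2,7)=1
lcm=14


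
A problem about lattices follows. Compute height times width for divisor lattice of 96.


Height = length of longest chain minus 1; width = size of largest antichain.
A maximum chain: 1 | 3 | 6 | 12 | 24 | 48 | 96  (height 6).
A maximum antichain: {2, 3}  (width 2).
Product = 6 * 2 = 12


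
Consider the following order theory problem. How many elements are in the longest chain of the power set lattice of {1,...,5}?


A chain is a totally ordered subset; we count the number of elements in a maximum chain.
Compute, for each element x, the size of the longest chain ending at x:
  {}: 1
  {1}: 2
  {2}: 2
  {3}: 2
  {4}: 2
  {5}: 2
  ...
A maximum chain: {} < {1} < {1,2} < {1,2,3} < {1,2,3,4} < {1,2,3,4,5}
Number of elements in the longest chain: 6


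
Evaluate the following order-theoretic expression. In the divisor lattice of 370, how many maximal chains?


A maximal chain goes from the minimum element to a maximal element via cover relations.
Counting all min-to-max paths in the cover graph.
Total maximal chains: 6


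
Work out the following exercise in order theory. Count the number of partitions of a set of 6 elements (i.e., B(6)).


B(n) = number of set partitions of an n-element set.
B(n) satisfies the recurrence: B(n+1) = sum_k C(n,k)*B(k).
B(6) = 203


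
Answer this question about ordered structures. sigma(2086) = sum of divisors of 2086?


sigma(n) = sum of divisors.
Divisors of 2086: [1, 2, 7, 14, 149, 298, 1043, 2086]
Sum = 3600


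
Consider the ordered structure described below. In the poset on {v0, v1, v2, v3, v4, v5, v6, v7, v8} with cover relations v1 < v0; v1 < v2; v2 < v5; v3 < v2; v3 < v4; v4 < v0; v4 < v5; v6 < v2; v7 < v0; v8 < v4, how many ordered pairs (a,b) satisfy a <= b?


The order relation is {(a,b) : a <= b}, reflexive so it includes (a,a).
Examples: (v0,v0), (v1,v0), (v1,v1), (v1,v2), (v1,v5), ...
Total ordered pairs: 25


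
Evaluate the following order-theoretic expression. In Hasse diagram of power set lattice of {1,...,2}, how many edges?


A cover relation a -< b holds when a < b with no c strictly between.
Cover relations:
  {} -< {1}
  {} -< {2}
  {1} -< {1,2}
  {2} -< {1,2}
Total: 4


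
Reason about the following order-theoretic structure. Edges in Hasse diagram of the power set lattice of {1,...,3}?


A cover relation a -< b holds when a < b with no c strictly between.
Cover relations:
  {} -< {1}
  {} -< {2}
  {} -< {3}
  {1} -< {1,2}
  {1} -< {1,3}
  {2} -< {1,2}
  {2} -< {2,3}
  {3} -< {1,3}
  ...4 more
Total: 12


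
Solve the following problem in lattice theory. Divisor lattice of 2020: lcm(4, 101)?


Join=lcm.
gcd(4,101)=1
lcm=404


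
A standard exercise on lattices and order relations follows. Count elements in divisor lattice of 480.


Divisors of 480: [1, 2, 3, 4, 5, 6, 8, 10, 12, 15, 16, 20, 24, 30, 32, 40, 48, 60, 80, 96, 120, 160, 240, 480]
Count: 24


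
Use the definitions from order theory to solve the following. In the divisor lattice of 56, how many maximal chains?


A maximal chain goes from the minimum element to a maximal element via cover relations.
Counting all min-to-max paths in the cover graph.
Total maximal chains: 4


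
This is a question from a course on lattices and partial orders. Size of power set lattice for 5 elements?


Power set = 2^n.
2^5 = 32


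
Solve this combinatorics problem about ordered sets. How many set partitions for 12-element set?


B(n) = number of set partitions of an n-element set.
B(n) satisfies the recurrence: B(n+1) = sum_k C(n,k)*B(k).
B(12) = 4213597


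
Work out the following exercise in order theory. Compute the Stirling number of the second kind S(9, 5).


S(n,k) = k*S(n-1,k) + S(n-1,k-1).
S(8,5) = 1050, S(8,4) = 1701
S(9,5) = 5*1050 + 1701 = 5250 + 1701
S(9,5) = 6951


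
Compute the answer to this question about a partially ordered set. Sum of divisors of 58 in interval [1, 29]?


Interval [1,29] in divisors of 58: [1, 29]
Sum = 30


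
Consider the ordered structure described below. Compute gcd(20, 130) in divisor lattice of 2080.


In a divisor lattice, meet = gcd (greatest common divisor).
By Euclidean algorithm or factoring: gcd(20,130) = 10


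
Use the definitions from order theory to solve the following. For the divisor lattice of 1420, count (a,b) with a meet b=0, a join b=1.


Complement pair (a,b): a meet b = bottom, a join b = top.
Here: gcd(a,b)=1 and lcm(a,b)=1420, i.e. a*b=1420 with a,b coprime.
Pairs found: (1,1420), (4,355), (5,284), (20,71), ... (4 more)
Total ordered pairs: 8


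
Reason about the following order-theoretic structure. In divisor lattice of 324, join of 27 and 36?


In a divisor lattice, join = lcm (least common multiple).
gcd(27,36) = 9
lcm(27,36) = 27*36/gcd = 972/9 = 108


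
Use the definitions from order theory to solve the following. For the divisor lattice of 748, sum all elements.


sigma(n) = sum of divisors.
Divisors of 748: [1, 2, 4, 11, 17, 22, 34, 44, 68, 187, 374, 748]
Sum = 1512


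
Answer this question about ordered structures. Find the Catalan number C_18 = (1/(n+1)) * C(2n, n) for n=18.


C(n) = C(2n, n) / (n+1).
C(36, 18) = 9075135300
C(18) = 9075135300 / 19 = 477638700


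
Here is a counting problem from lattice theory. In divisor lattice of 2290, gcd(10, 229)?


Meet=gcd.
gcd(10,229)=1


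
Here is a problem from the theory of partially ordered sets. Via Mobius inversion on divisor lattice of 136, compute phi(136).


phi(n) = n * prod_{p|n} (1 - 1/p).
Prime divisors of 136: [2, 17]
phi(136) = 136 * (1 - 1/2) * (1 - 1/17)
phi(136) = 64


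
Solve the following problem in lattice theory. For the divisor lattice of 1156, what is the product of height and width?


Height = length of longest chain minus 1; width = size of largest antichain.
A maximum chain: 1 | 17 | 289 | 578 | 1156  (height 4).
A maximum antichain: {4, 34, 289}  (width 3).
Product = 4 * 3 = 12


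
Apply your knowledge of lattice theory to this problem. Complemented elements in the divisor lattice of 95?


An element a is complemented if some b has a meet b = bottom, a join b = top.
a is complemented iff gcd(a, n/a)=1, i.e. a is a unitary divisor of 95.
Complemented elements: 1, 5, 19, 95
Count: 4


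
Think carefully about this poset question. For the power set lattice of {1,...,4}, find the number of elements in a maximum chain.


A chain is a totally ordered subset; we count the number of elements in a maximum chain.
Compute, for each element x, the size of the longest chain ending at x:
  {}: 1
  {1}: 2
  {2}: 2
  {3}: 2
  {4}: 2
  {1,2}: 3
  ...
A maximum chain: {} < {1} < {1,2} < {1,2,3} < {1,2,3,4}
Number of elements in the longest chain: 5


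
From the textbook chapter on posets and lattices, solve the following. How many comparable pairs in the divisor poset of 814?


A comparable pair {a,b} has a < b or b < a in the order.
Count unordered pairs where one element is strictly below the other.
Examples: {1,2}, {1,11}, {1,22}, {1,37}, ...
Total comparable pairs: 19


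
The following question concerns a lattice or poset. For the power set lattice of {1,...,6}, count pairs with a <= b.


The order relation is {(a,b) : a <= b}, reflexive so it includes (a,a).
Examples: ({},{}), ({},{1,2}), ({},{1,2,3}), ({},{1,2,3,4}), ({},{1,2,3,4,5}), ...
Total ordered pairs: 729


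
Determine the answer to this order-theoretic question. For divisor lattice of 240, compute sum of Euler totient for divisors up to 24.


Divisors of 240 up to 24: [1, 2, 3, 4, 5, 6, 8, 10, 12, 15, 16, 20, 24]
phi values: [1, 1, 2, 2, 4, 2, 4, 4, 4, 8, 8, 8, 8]
Sum = 56
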